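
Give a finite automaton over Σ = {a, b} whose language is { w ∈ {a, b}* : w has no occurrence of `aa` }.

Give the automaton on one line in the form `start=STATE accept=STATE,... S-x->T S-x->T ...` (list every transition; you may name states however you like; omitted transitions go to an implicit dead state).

Track partial matches of the forbidden pattern `aa`. State s2 is a dead state reached once `aa` has occurred; every other state accepts. s0 means no part of `aa` is currently matched.
With 3 states:
        a   b  
>* s0   s1  s0 
 * s1   s2  s0 
   s2   s2  s2 
(> = start, * = accepting)

start=s0 accept=s0,s1 s0-a->s1 s0-b->s0 s1-a->s2 s1-b->s0 s2-a->s2 s2-b->s2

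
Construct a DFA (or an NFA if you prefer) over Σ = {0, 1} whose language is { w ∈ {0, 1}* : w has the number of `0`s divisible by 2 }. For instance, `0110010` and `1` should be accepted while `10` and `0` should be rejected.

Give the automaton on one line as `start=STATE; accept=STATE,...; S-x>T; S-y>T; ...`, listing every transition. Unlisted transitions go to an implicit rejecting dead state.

start=S0; accept=S0; S0-0>S1; S0-1>S0; S1-0>S0; S1-1>S1

Keep the running count of `0`s modulo 2: each `0` advances along the cycle S0 → S1 → S0 while other symbols loop. Accept at S0.
A 2-state machine:
        0   1  
>* S0   S1  S0 
   S1   S0  S1 
(> = start, * = accepting)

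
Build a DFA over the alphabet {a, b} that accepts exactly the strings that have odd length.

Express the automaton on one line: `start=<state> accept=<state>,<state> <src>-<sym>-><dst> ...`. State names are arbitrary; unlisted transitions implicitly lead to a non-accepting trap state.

Only the length mod 2 matters, so use a 2-cycle: from any state, every input symbol moves to the next state, wrapping s1 back to s0. Mark s1 accepting.
        a   b  
>  s0   s1  s1 
 * s1   s0  s0 
(> = start, * = accepting)

start=s0 accept=s1 s0-a->s1 s0-b->s1 s1-a->s0 s1-b->s0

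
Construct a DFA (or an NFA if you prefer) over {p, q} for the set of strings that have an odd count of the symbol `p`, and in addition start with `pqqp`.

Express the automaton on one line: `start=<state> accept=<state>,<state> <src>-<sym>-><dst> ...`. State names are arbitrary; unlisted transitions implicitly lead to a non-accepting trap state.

start=S0 accept=S6 S0-p->S1 S0-q->S2 S1-p->S2 S1-q->S3 S2-p->S2 S2-q->S2 S3-p->S2 S3-q->S4 S4-p->S5 S4-q->S2 S5-p->S6 S5-q->S5 S6-p->S5 S6-q->S6

Handle the two conditions separately and then intersect. One (2 states) tracks the count of `p`s modulo 2; the other (6 states) tracks whether the input so far still matches the prefix `pqqp`. Each combined state is a pair, one component from each; accept when both components accept. Minimizing collapses redundant product states.
With 7 states:
        p   q  
>  S0   S1  S2 
   S1   S2  S3 
   S2   S2  S2 
   S3   S2  S4 
   S4   S5  S2 
   S5   S6  S5 
 * S6   S5  S6 
(> = start, * = accepting)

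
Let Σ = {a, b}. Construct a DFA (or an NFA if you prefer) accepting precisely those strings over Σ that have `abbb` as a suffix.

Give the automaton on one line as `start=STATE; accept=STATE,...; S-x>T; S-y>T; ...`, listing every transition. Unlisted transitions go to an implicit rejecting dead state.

start=S0; accept=S4; S0-a>S1; S0-b>S0; S1-a>S1; S1-b>S2; S2-a>S1; S2-b>S3; S3-a>S1; S3-b>S4; S4-a>S1; S4-b>S0

Let each state record the length of the longest suffix of the input read so far that is also a prefix of `abbb`. S1 means the last symbol is `a`; S2 means the last 2 symbols are `ab`; S3 means the last 3 symbols are `abb`; S4 means the last 4 symbols are `abbb`. Accept only at S4, where the string currently ends in `abbb`.
5 states suffice.
        a   b  
>  S0   S1  S0 
   S1   S1  S2 
   S2   S1  S3 
   S3   S1  S4 
 * S4   S1  S0 
(> = start, * = accepting)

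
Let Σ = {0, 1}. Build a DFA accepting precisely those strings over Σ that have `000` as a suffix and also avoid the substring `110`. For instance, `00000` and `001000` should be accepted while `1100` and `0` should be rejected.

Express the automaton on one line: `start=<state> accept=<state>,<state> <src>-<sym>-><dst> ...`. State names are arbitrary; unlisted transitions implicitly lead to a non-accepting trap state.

start=q0 accept=q5 q0-0->q1 q0-1->q2 q1-0->q3 q1-1->q2 q2-0->q1 q2-1->q4 q3-0->q5 q3-1->q2 q4-0->q4 q4-1->q4 q5-0->q5 q5-1->q2

Run two small machines in parallel and take their product. The first has 4 states tracking how much of the suffix `000` has currently been matched; the second has 4 states tracking partial matches of the forbidden pattern `110`. A product state is a pair (one from each), accepting exactly when both do. Minimizing collapses redundant product states.
With 6 states:
        0   1  
>  q0   q1  q2 
   q1   q3  q2 
   q2   q1  q4 
   q3   q5  q2 
   q4   q4  q4 
 * q5   q5  q2 
(> = start, * = accepting)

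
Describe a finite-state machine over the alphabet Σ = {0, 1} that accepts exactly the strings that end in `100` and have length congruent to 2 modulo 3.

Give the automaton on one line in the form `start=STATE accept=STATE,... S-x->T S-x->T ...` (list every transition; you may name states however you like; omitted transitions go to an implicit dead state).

Build one automaton per condition and run them in lockstep. The first has 4 states tracking how much of the suffix `100` has currently been matched; the second has 3 states tracking the input length modulo 3. A product state is a pair (one from each), accepting exactly when both do.
With 12 states:
          0    1  
>  q0     q1   q2 
   q1     q3   q4 
   q2     q5   q4 
   q3     q0   q6 
   q4     q7   q6 
   q5     q8   q6 
   q6     q9   q2 
   q7    q10   q2 
   q8     q1   q2 
   q9    q11   q4 
   q10    q3   q4 
 * q11    q0   q6 
(> = start, * = accepting)

start=q0 accept=q11 q0-0->q1 q0-1->q2 q1-0->q3 q1-1->q4 q2-0->q5 q2-1->q4 q3-0->q0 q3-1->q6 q4-0->q7 q4-1->q6 q5-0->q8 q5-1->q6 q6-0->q9 q6-1->q2 q7-0->q10 q7-1->q2 q8-0->q1 q8-1->q2 q9-0->q11 q9-1->q4 q10-0->q3 q10-1->q4 q11-0->q0 q11-1->q6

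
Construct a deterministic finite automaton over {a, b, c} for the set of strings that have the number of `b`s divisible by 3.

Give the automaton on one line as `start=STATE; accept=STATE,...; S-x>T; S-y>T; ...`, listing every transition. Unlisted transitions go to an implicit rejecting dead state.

Keep the running count of `b`s modulo 3: each `b` advances along the cycle s0 → s1 → s2 → s0 while other symbols loop. Accept at s0.
With 3 states:
        a   b   c  
>* s0   s0  s1  s0 
   s1   s1  s2  s1 
   s2   s2  s0  s2 
(> = start, * = accepting)

start=s0; accept=s0; s0-a>s0; s0-b>s1; s0-c>s0; s1-a>s1; s1-b>s2; s1-c>s1; s2-a>s2; s2-b>s0; s2-c>s2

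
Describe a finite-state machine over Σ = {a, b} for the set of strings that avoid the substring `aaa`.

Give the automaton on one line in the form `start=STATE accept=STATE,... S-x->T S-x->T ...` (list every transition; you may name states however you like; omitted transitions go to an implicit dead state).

This is the complement of 'contains `aaa`'. Use the same substring-matching states — s0 through s3 holding how much of `aaa` has just been matched — but flip the accepting set: everything except the trap s3 accepts.
With 4 states:
        a   b  
>* s0   s1  s0 
 * s1   s2  s0 
 * s2   s3  s0 
   s3   s3  s3 
(> = start, * = accepting)

start=s0 accept=s0,s1,s2 s0-a->s1 s0-b->s0 s1-a->s2 s1-b->s0 s2-a->s3 s2-b->s0 s3-a->s3 s3-b->s3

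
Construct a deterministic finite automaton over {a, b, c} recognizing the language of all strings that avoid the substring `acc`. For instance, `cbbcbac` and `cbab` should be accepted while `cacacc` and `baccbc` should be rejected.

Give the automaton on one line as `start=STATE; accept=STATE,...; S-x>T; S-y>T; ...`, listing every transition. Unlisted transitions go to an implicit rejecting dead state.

start=S0; accept=S0,S1,S2; S0-a>S1; S0-b>S0; S0-c>S0; S1-a>S1; S1-b>S0; S1-c>S2; S2-a>S1; S2-b>S0; S2-c>S3; S3-a>S3; S3-b>S3; S3-c>S3

Track partial matches of the forbidden pattern `acc`. State S3 is a dead state reached once `acc` has occurred; every other state accepts. S0 means no part of `acc` is currently matched.
With 4 states:
        a   b   c  
>* S0   S1  S0  S0 
 * S1   S1  S0  S2 
 * S2   S1  S0  S3 
   S3   S3  S3  S3 
(> = start, * = accepting)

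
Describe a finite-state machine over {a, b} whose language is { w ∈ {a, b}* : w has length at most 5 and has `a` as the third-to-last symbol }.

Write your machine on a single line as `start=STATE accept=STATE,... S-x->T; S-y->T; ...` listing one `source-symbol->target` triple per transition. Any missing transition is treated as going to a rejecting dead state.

start=S0; accept=S7,S8,S9,S10; S0-a->S1; S0-b->S2; S1-a->S3; S1-b->S4; S2-a->S5; S2-b->S6; S3-a->S7; S3-b->S8; S4-a->S9; S4-b->S10; S5-a->S11; S5-b->S12; S6-a->S13; S6-b->S14; S7-a->S8; S7-b->S8; S8-a->S10; S8-b->S10; S9-a->S12; S9-b->S12; S10-a->S14; S10-b->S14; S11-a->S8; S11-b->S8; S12-a->S10; S12-b->S10; S13-a->S12; S13-b->S12; S14-a->S14; S14-b->S14

Build one automaton per condition and run them in lockstep. The first has 7 states tracking the input length, saturating at 6; the second has 15 states tracking the last 3 symbols read. A product state is a pair (one from each), accepting exactly when both do. Minimizing collapses redundant product states.
          a    b  
>  S0     S1   S2 
   S1     S3   S4 
   S2     S5   S6 
   S3     S7   S8 
   S4     S9  S10 
   S5    S11  S12 
   S6    S13  S14 
 * S7     S8   S8 
 * S8    S10  S10 
 * S9    S12  S12 
 * S10   S14  S14 
   S11    S8   S8 
   S12   S10  S10 
   S13   S12  S12 
   S14   S14  S14 
(> = start, * = accepting)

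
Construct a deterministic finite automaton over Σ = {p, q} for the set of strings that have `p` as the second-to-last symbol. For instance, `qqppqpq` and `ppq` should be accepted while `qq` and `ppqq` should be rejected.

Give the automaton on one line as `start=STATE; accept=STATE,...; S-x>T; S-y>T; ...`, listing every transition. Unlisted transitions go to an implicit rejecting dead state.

start=S0; accept=S3,S4; S0-p>S1; S0-q>S2; S1-p>S3; S1-q>S4; S2-p>S5; S2-q>S6; S3-p>S3; S3-q>S4; S4-p>S5; S4-q>S6; S5-p>S3; S5-q>S4; S6-p>S5; S6-q>S6

A DFA must remember the last 2 symbols (since which symbol is second-to-last isn't known until the input ends). Use one state per possible window of the last ≤2 symbols; accept from those whose window starts with `p`.
With 7 states:
        p   q  
>  S0   S1  S2 
   S1   S3  S4 
   S2   S5  S6 
 * S3   S3  S4 
 * S4   S5  S6 
   S5   S3  S4 
   S6   S5  S6 
(> = start, * = accepting)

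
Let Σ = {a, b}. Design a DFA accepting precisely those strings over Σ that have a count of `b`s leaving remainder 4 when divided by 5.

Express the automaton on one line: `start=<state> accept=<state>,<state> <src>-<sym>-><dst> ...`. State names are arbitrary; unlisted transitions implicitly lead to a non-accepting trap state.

Keep the running count of `b`s modulo 5: each `b` advances along the cycle S0 → S1 → S2 → S3 → S4 → S0 while other symbols loop. Accept at S4.
A 5-state machine:
        a   b  
>  S0   S0  S1 
   S1   S1  S2 
   S2   S2  S3 
   S3   S3  S4 
 * S4   S4  S0 
(> = start, * = accepting)

start=S0 accept=S4 S0-a->S0 S0-b->S1 S1-a->S1 S1-b->S2 S2-a->S2 S2-b->S3 S3-a->S3 S3-b->S4 S4-a->S4 S4-b->S0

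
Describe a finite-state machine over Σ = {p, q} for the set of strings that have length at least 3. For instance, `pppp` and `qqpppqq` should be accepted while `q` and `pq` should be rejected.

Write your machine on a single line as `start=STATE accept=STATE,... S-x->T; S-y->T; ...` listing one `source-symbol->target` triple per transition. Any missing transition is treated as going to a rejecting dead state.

Count input length up to 4: every symbol moves from A toward E, which means 'more than 3' and absorbs. Accept from {D, E}.
5 states suffice.
       p  q 
>  A   B  B 
   B   C  C 
   C   D  D 
 * D   E  E 
 * E   E  E 
(> = start, * = accepting)

start=A; accept=D,E; A-p->B; A-q->B; B-p->C; B-q->C; C-p->D; C-q->D; D-p->E; D-q->E; E-p->E; E-q->E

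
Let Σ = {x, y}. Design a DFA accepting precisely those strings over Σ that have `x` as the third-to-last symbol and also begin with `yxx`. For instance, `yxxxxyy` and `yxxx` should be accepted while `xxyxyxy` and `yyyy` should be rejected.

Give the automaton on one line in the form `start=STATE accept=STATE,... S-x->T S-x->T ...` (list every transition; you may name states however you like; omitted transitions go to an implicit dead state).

start=s0 accept=s16,s17,s18,s19 s0-x->s1 s0-y->s2 s1-x->s3 s1-y->s4 s2-x->s5 s2-y->s6 s3-x->s7 s3-y->s8 s4-x->s9 s4-y->s10 s5-x->s11 s5-y->s12 s6-x->s13 s6-y->s14 s7-x->s7 s7-y->s8 s8-x->s9 s8-y->s10 s9-x->s15 s9-y->s12 s10-x->s13 s10-y->s14 s11-x->s16 s11-y->s17 s12-x->s9 s12-y->s10 s13-x->s15 s13-y->s12 s14-x->s13 s14-y->s14 s15-x->s7 s15-y->s8 s16-x->s16 s16-y->s17 s17-x->s18 s17-y->s19 s18-x->s11 s18-y->s20 s19-x->s21 s19-y->s22 s20-x->s18 s20-y->s19 s21-x->s11 s21-y->s20 s22-x->s21 s22-y->s22

Handle the two conditions separately and then intersect. The first has 15 states tracking the last 3 symbols read; the second has 5 states tracking whether the input so far still matches the prefix `yxx`. A product state is a pair (one from each), accepting exactly when both do.
A 23-state machine:
          x    y  
>  s0     s1   s2 
   s1     s3   s4 
   s2     s5   s6 
   s3     s7   s8 
   s4     s9  s10 
   s5    s11  s12 
   s6    s13  s14 
   s7     s7   s8 
   s8     s9  s10 
   s9    s15  s12 
   s10   s13  s14 
   s11   s16  s17 
   s12    s9  s10 
   s13   s15  s12 
   s14   s13  s14 
   s15    s7   s8 
 * s16   s16  s17 
 * s17   s18  s19 
 * s18   s11  s20 
 * s19   s21  s22 
   s20   s18  s19 
   s21   s11  s20 
   s22   s21  s22 
(> = start, * = accepting)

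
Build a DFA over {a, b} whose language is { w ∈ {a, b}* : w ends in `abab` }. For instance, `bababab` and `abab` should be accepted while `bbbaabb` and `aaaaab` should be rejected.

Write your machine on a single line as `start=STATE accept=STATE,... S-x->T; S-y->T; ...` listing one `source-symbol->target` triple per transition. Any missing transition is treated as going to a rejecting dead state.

Let each state record the length of the longest suffix of the input read so far that is also a prefix of `abab`. S1 means the last symbol is `a`; S2 means the last 2 symbols are `ab`; S3 means the last 3 symbols are `aba`; S4 means the last 4 symbols are `abab`. Accept only at S4, where the string currently ends in `abab`.
        a   b  
>  S0   S1  S0 
   S1   S1  S2 
   S2   S3  S0 
   S3   S1  S4 
 * S4   S3  S0 
(> = start, * = accepting)

start=S0; accept=S4; S0-a->S1; S0-b->S0; S1-a->S1; S1-b->S2; S2-a->S3; S2-b->S0; S3-a->S1; S3-b->S4; S4-a->S3; S4-b->S0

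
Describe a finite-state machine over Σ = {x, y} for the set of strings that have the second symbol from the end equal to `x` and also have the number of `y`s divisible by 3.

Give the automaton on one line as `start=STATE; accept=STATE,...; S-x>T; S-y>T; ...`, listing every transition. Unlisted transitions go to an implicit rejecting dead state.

Build one automaton per condition and run them in lockstep. One (7 states) tracks the last 2 symbols read; the other (3 states) tracks the count of `y`s modulo 3. Each combined state is a pair, one component from each; accept when both components accept. Minimizing collapses redundant product states.
7 states suffice.
        x   y  
>  s0   s1  s2 
   s1   s3  s2 
   s2   s2  s4 
 * s3   s3  s2 
   s4   s5  s0 
   s5   s5  s6 
 * s6   s1  s2 
(> = start, * = accepting)

start=s0; accept=s3,s6; s0-x>s1; s0-y>s2; s1-x>s3; s1-y>s2; s2-x>s2; s2-y>s4; s3-x>s3; s3-y>s2; s4-x>s5; s4-y>s0; s5-x>s5; s5-y>s6; s6-x>s1; s6-y>s2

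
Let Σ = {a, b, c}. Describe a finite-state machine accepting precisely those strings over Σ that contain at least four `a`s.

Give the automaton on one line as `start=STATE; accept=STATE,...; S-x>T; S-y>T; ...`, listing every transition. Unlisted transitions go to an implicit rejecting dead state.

start=q0; accept=q4,q5; q0-a>q1; q0-b>q0; q0-c>q0; q1-a>q2; q1-b>q1; q1-c>q1; q2-a>q3; q2-b>q2; q2-c>q2; q3-a>q4; q3-b>q3; q3-c>q3; q4-a>q5; q4-b>q4; q4-c>q4; q5-a>q5; q5-b>q5; q5-c>q5

Count `a`s, saturating at 5: states q0 through q4 mean 0 through 4 `a`s seen; q5 means more than 4. Each `a` increments (capped at q5); other symbols loop. Accept from {q4, q5}.
A 6-state machine:
        a   b   c  
>  q0   q1  q0  q0 
   q1   q2  q1  q1 
   q2   q3  q2  q2 
   q3   q4  q3  q3 
 * q4   q5  q4  q4 
 * q5   q5  q5  q5 
(> = start, * = accepting)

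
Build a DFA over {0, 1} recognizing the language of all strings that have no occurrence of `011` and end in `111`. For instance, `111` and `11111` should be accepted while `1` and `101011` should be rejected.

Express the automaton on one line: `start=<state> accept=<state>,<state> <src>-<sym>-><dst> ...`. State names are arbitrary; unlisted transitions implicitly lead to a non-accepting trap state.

start=S0 accept=S6 S0-0->S1 S0-1->S2 S1-0->S1 S1-1->S3 S2-0->S1 S2-1->S4 S3-0->S1 S3-1->S5 S4-0->S1 S4-1->S6 S5-0->S7 S5-1->S8 S6-0->S1 S6-1->S6 S7-0->S7 S7-1->S9 S8-0->S7 S8-1->S8 S9-0->S7 S9-1->S5

Run two small machines in parallel and take their product. The first has 4 states tracking partial matches of the forbidden pattern `011`; the second has 4 states tracking how much of the suffix `111` has currently been matched. A product state is a pair (one from each), accepting exactly when both do.
A 10-state machine:
        0   1  
>  S0   S1  S2 
   S1   S1  S3 
   S2   S1  S4 
   S3   S1  S5 
   S4   S1  S6 
   S5   S7  S8 
 * S6   S1  S6 
   S7   S7  S9 
   S8   S7  S8 
   S9   S7  S5 
(> = start, * = accepting)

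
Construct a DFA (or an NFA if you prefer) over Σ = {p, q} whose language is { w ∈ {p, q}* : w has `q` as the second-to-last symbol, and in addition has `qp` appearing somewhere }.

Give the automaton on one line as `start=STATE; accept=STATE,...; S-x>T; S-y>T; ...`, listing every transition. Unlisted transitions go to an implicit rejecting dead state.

Run two small machines in parallel and take their product. One (7 states) tracks the last 2 symbols read; the other (3 states) tracks whether and how much of `qp` has been seen. Each combined state is a pair, one component from each; accept when both components accept.
10 states suffice.
        p   q  
>  s0   s1  s2 
   s1   s3  s4 
   s2   s5  s6 
   s3   s3  s4 
   s4   s5  s6 
 * s5   s7  s8 
   s6   s5  s6 
   s7   s7  s8 
   s8   s5  s9 
 * s9   s5  s9 
(> = start, * = accepting)

start=s0; accept=s5,s9; s0-p>s1; s0-q>s2; s1-p>s3; s1-q>s4; s2-p>s5; s2-q>s6; s3-p>s3; s3-q>s4; s4-p>s5; s4-q>s6; s5-p>s7; s5-q>s8; s6-p>s5; s6-q>s6; s7-p>s7; s7-q>s8; s8-p>s5; s8-q>s9; s9-p>s5; s9-q>s9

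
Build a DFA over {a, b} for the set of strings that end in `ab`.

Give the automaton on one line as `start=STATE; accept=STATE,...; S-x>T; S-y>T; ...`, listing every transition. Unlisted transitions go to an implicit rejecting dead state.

start=S0; accept=S2; S0-a>S1; S0-b>S0; S1-a>S1; S1-b>S2; S2-a>S1; S2-b>S0

Remember how much of `ab` the current input suffix matches. State S0 means no match yet; S1 means the last symbol is `a`; S2 means the last 2 symbols are `ab`. Only S2 accepts. On a mismatch, fall back to the longest proper suffix that is still a prefix of `ab`.
3 states suffice.
        a   b  
>  S0   S1  S0 
   S1   S1  S2 
 * S2   S1  S0 
(> = start, * = accepting)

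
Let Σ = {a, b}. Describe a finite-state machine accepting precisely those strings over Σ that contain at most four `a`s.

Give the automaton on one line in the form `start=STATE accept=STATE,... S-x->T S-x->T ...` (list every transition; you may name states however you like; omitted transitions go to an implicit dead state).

start=q0 accept=q0,q1,q2,q3,q4 q0-a->q1 q0-b->q0 q1-a->q2 q1-b->q1 q2-a->q3 q2-b->q2 q3-a->q4 q3-b->q3 q4-a->q5 q4-b->q4 q5-a->q5 q5-b->q5

Count `a`s, saturating at 5: states q0 through q4 mean 0 through 4 `a`s seen; q5 means more than 4. Each `a` increments (capped at q5); other symbols loop. Accept from {q0, q1, q2, q3, q4}.
        a   b  
>* q0   q1  q0 
 * q1   q2  q1 
 * q2   q3  q2 
 * q3   q4  q3 
 * q4   q5  q4 
   q5   q5  q5 
(> = start, * = accepting)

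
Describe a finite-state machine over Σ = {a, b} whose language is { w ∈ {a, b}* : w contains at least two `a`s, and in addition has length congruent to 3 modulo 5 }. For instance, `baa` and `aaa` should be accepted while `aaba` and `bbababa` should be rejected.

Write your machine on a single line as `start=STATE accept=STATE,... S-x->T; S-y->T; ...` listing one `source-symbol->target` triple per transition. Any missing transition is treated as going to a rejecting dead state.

start=q0; accept=q6; q0-a->q1; q0-b->q2; q1-a->q3; q1-b->q4; q2-a->q4; q2-b->q5; q3-a->q6; q3-b->q6; q4-a->q6; q4-b->q7; q5-a->q7; q5-b->q8; q6-a->q9; q6-b->q9; q7-a->q9; q7-b->q10; q8-a->q10; q8-b->q11; q9-a->q12; q9-b->q12; q10-a->q12; q10-b->q13; q11-a->q13; q11-b->q0; q12-a->q14; q12-b->q14; q13-a->q14; q13-b->q1; q14-a->q3; q14-b->q3

Run two small machines in parallel and take their product. One (4 states) tracks the count of `a`s, saturating at 3; the other (5 states) tracks the input length modulo 5. Each combined state is a pair, one component from each; accept when both components accept. Equivalent product states are then merged.
With 15 states:
          a    b  
>  q0     q1   q2 
   q1     q3   q4 
   q2     q4   q5 
   q3     q6   q6 
   q4     q6   q7 
   q5     q7   q8 
 * q6     q9   q9 
   q7     q9  q10 
   q8    q10  q11 
   q9    q12  q12 
   q10   q12  q13 
   q11   q13   q0 
   q12   q14  q14 
   q13   q14   q1 
   q14    q3   q3 
(> = start, * = accepting)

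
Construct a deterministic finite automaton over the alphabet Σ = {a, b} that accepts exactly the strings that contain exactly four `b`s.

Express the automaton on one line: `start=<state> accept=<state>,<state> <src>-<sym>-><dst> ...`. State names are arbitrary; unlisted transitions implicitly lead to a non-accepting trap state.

start=q0 accept=q4 q0-a->q0 q0-b->q1 q1-a->q1 q1-b->q2 q2-a->q2 q2-b->q3 q3-a->q3 q3-b->q4 q4-a->q4 q4-b->q5 q5-a->q5 q5-b->q5

Only the number of `b`s matters, and only up to 5. Make a chain q0 → q1 → q2 → q3 → q4 → q5 advanced by each `b` (with q5 absorbing); every other symbol self-loops. The accepting set is {q4}.
        a   b  
>  q0   q0  q1 
   q1   q1  q2 
   q2   q2  q3 
   q3   q3  q4 
 * q4   q4  q5 
   q5   q5  q5 
(> = start, * = accepting)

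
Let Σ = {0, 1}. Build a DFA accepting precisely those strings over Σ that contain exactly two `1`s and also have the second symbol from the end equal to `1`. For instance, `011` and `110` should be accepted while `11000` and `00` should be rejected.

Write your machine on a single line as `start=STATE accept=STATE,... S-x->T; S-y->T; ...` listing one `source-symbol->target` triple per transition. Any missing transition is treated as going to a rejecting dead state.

Run two small machines in parallel and take their product. The first has 4 states tracking the count of `1`s, saturating at 3; the second has 7 states tracking the last 2 symbols read. A product state is a pair (one from each), accepting exactly when both do. Minimizing collapses redundant product states.
With 7 states:
        0   1  
>  q0   q0  q1 
   q1   q2  q3 
   q2   q2  q4 
 * q3   q5  q6 
   q4   q5  q6 
 * q5   q6  q6 
   q6   q6  q6 
(> = start, * = accepting)

start=q0; accept=q3,q5; q0-0->q0; q0-1->q1; q1-0->q2; q1-1->q3; q2-0->q2; q2-1->q4; q3-0->q5; q3-1->q6; q4-0->q5; q4-1->q6; q5-0->q6; q5-1->q6; q6-0->q6; q6-1->q6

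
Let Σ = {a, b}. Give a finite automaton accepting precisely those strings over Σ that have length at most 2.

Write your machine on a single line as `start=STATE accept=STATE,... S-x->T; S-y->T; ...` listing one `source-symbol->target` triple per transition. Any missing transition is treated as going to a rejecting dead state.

Count input length up to 3: every symbol moves from S0 toward S3, which means 'more than 2' and absorbs. Accept from {S0, S1, S2}.
4 states suffice.
        a   b  
>* S0   S1  S1 
 * S1   S2  S2 
 * S2   S3  S3 
   S3   S3  S3 
(> = start, * = accepting)

start=S0; accept=S0,S1,S2; S0-a->S1; S0-b->S1; S1-a->S2; S1-b->S2; S2-a->S3; S2-b->S3; S3-a->S3; S3-b->S3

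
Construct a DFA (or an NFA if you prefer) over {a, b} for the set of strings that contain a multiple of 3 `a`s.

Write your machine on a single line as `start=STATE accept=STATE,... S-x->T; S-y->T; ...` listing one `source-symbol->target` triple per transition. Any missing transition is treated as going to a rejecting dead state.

start=q0; accept=q0; q0-a->q1; q0-b->q0; q1-a->q2; q1-b->q1; q2-a->q0; q2-b->q2

Keep the running count of `a`s modulo 3: each `a` advances along the cycle q0 → q1 → q2 → q0 while other symbols loop. Accept at q0.
3 states suffice.
        a   b  
>* q0   q1  q0 
   q1   q2  q1 
   q2   q0  q2 
(> = start, * = accepting)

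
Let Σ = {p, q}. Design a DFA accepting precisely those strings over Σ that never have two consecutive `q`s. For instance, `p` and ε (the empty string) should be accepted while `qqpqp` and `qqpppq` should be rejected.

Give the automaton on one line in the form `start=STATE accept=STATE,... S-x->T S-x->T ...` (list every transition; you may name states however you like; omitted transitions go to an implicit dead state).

Track partial matches of the forbidden pattern `qq`. State S2 is a dead state reached once `qq` has occurred; every other state accepts. S0 means no part of `qq` is currently matched.
With 3 states:
        p   q  
>* S0   S0  S1 
 * S1   S0  S2 
   S2   S2  S2 
(> = start, * = accepting)

start=S0 accept=S0,S1 S0-p->S0 S0-q->S1 S1-p->S0 S1-q->S2 S2-p->S2 S2-q->S2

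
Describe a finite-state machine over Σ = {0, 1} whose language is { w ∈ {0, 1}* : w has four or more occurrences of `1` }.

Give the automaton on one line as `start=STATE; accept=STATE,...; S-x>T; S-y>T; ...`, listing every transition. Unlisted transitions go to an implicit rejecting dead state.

start=A; accept=E,F; A-0>A; A-1>B; B-0>B; B-1>C; C-0>C; C-1>D; D-0>D; D-1>E; E-0>E; E-1>F; F-0>F; F-1>F

Only the number of `1`s matters, and only up to 5. Make a chain A → B → C → D → E → F advanced by each `1` (with F absorbing); every other symbol self-loops. The accepting set is {E, F}.
       0  1 
>  A   A  B 
   B   B  C 
   C   C  D 
   D   D  E 
 * E   E  F 
 * F   F  F 
(> = start, * = accepting)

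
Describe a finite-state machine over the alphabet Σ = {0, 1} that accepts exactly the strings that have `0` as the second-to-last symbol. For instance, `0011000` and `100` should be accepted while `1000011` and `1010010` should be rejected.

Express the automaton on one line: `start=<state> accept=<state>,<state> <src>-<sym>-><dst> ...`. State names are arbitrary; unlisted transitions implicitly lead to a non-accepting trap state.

start=q0 accept=q3,q4 q0-0->q1 q0-1->q2 q1-0->q3 q1-1->q4 q2-0->q5 q2-1->q6 q3-0->q3 q3-1->q4 q4-0->q5 q4-1->q6 q5-0->q3 q5-1->q4 q6-0->q5 q6-1->q6

A DFA must remember the last 2 symbols (since which symbol is second-to-last isn't known until the input ends). Use one state per possible window of the last ≤2 symbols; accept from those whose window starts with `0`.
        0   1  
>  q0   q1  q2 
   q1   q3  q4 
   q2   q5  q6 
 * q3   q3  q4 
 * q4   q5  q6 
   q5   q3  q4 
   q6   q5  q6 
(> = start, * = accepting)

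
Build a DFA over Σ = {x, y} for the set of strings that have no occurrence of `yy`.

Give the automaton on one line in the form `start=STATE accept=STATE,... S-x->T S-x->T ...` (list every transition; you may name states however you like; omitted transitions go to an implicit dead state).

start=q0 accept=q0,q1 q0-x->q0 q0-y->q1 q1-x->q0 q1-y->q2 q2-x->q2 q2-y->q2

This is the complement of 'contains `yy`'. Use the same substring-matching states — q0 through q2 holding how much of `yy` has just been matched — but flip the accepting set: everything except the trap q2 accepts.
A 3-state machine:
        x   y  
>* q0   q0  q1 
 * q1   q0  q2 
   q2   q2  q2 
(> = start, * = accepting)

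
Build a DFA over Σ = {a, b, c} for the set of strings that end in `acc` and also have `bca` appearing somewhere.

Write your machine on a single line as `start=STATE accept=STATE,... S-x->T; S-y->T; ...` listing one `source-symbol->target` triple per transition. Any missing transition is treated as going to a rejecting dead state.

start=S0; accept=S9; S0-a->S1; S0-b->S2; S0-c->S0; S1-a->S1; S1-b->S2; S1-c->S3; S2-a->S1; S2-b->S2; S2-c->S4; S3-a->S1; S3-b->S2; S3-c->S5; S4-a->S6; S4-b->S2; S4-c->S0; S5-a->S1; S5-b->S2; S5-c->S0; S6-a->S6; S6-b->S7; S6-c->S8; S7-a->S6; S7-b->S7; S7-c->S7; S8-a->S6; S8-b->S7; S8-c->S9; S9-a->S6; S9-b->S7; S9-c->S7

Handle the two conditions separately and then intersect. One (4 states) tracks how much of the suffix `acc` has currently been matched; the other (4 states) tracks whether and how much of `bca` has been seen. Each combined state is a pair, one component from each; accept when both components accept.
10 states suffice.
        a   b   c  
>  S0   S1  S2  S0 
   S1   S1  S2  S3 
   S2   S1  S2  S4 
   S3   S1  S2  S5 
   S4   S6  S2  S0 
   S5   S1  S2  S0 
   S6   S6  S7  S8 
   S7   S6  S7  S7 
   S8   S6  S7  S9 
 * S9   S6  S7  S7 
(> = start, * = accepting)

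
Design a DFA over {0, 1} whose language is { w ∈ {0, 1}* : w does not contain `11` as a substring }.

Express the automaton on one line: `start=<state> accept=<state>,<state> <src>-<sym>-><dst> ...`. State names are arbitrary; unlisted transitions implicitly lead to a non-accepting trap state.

This is the complement of 'contains `11`'. Use the same substring-matching states — s0 through s2 holding how much of `11` has just been matched — but flip the accepting set: everything except the trap s2 accepts.
A 3-state machine:
        0   1  
>* s0   s0  s1 
 * s1   s0  s2 
   s2   s2  s2 
(> = start, * = accepting)

start=s0 accept=s0,s1 s0-0->s0 s0-1->s1 s1-0->s0 s1-1->s2 s2-0->s2 s2-1->s2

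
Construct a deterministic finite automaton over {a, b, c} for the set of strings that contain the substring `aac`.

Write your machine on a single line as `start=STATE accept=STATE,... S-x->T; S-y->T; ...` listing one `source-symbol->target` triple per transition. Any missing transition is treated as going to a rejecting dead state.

Track how much of `aac` has been matched so far: state S0 is no progress, S3 is the absorbing accept state reached once `aac` has occurred. Intermediate states record partial matches; on a mismatch, fall back to the longest reusable overlap.
A 4-state machine:
        a   b   c  
>  S0   S1  S0  S0 
   S1   S2  S0  S0 
   S2   S2  S0  S3 
 * S3   S3  S3  S3 
(> = start, * = accepting)

start=S0; accept=S3; S0-a->S1; S0-b->S0; S0-c->S0; S1-a->S2; S1-b->S0; S1-c->S0; S2-a->S2; S2-b->S0; S2-c->S3; S3-a->S3; S3-b->S3; S3-c->S3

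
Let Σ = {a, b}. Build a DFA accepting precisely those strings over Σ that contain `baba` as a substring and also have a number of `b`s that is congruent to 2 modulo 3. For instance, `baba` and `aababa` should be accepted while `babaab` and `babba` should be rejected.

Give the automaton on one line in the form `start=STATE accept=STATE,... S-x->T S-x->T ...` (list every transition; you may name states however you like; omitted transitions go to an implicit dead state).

Handle the two conditions separately and then intersect. One (5 states) tracks whether and how much of `baba` has been seen; the other (3 states) tracks the count of `b`s modulo 3. Each combined state is a pair, one component from each; accept when both components accept.
A 15-state machine:
          a    b  
>  q0     q0   q1 
   q1     q2   q3 
   q2     q4   q5 
   q3     q6   q7 
   q4     q4   q3 
   q5     q8   q7 
   q6     q9  q10 
   q7    q11   q1 
 * q8     q8  q12 
   q9     q9   q7 
   q10   q12   q1 
   q11    q0  q13 
   q12   q12  q14 
   q13   q14   q3 
   q14   q14   q8 
(> = start, * = accepting)

start=q0 accept=q8 q0-a->q0 q0-b->q1 q1-a->q2 q1-b->q3 q2-a->q4 q2-b->q5 q3-a->q6 q3-b->q7 q4-a->q4 q4-b->q3 q5-a->q8 q5-b->q7 q6-a->q9 q6-b->q10 q7-a->q11 q7-b->q1 q8-a->q8 q8-b->q12 q9-a->q9 q9-b->q7 q10-a->q12 q10-b->q1 q11-a->q0 q11-b->q13 q12-a->q12 q12-b->q14 q13-a->q14 q13-b->q3 q14-a->q14 q14-b->q8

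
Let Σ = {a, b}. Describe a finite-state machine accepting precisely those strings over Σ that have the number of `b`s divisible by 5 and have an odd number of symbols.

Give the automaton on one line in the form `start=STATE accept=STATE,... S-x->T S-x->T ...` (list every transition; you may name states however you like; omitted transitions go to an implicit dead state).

Handle the two conditions separately and then intersect. The first has 5 states tracking the count of `b`s modulo 5; the second has 2 states tracking the input length modulo 2. A product state is a pair (one from each), accepting exactly when both do.
A 10-state machine:
        a   b  
>  q0   q1  q2 
 * q1   q0  q3 
   q2   q3  q4 
   q3   q2  q5 
   q4   q5  q6 
   q5   q4  q7 
   q6   q7  q8 
   q7   q6  q9 
   q8   q9  q1 
   q9   q8  q0 
(> = start, * = accepting)

start=q0 accept=q1 q0-a->q1 q0-b->q2 q1-a->q0 q1-b->q3 q2-a->q3 q2-b->q4 q3-a->q2 q3-b->q5 q4-a->q5 q4-b->q6 q5-a->q4 q5-b->q7 q6-a->q7 q6-b->q8 q7-a->q6 q7-b->q9 q8-a->q9 q8-b->q1 q9-a->q8 q9-b->q0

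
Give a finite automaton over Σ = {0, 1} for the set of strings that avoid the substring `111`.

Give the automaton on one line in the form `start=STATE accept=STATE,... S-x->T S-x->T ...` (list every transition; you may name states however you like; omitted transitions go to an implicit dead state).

Track partial matches of the forbidden pattern `111`. State S3 is a dead state reached once `111` has occurred; every other state accepts. S0 means no part of `111` is currently matched.
With 4 states:
        0   1  
>* S0   S0  S1 
 * S1   S0  S2 
 * S2   S0  S3 
   S3   S3  S3 
(> = start, * = accepting)

start=S0 accept=S0,S1,S2 S0-0->S0 S0-1->S1 S1-0->S0 S1-1->S2 S2-0->S0 S2-1->S3 S3-0->S3 S3-1->S3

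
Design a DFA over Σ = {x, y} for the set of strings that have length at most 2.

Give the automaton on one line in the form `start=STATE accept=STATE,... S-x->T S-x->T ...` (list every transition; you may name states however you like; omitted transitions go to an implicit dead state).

start=s0 accept=s0,s1,s2 s0-x->s1 s0-y->s1 s1-x->s2 s1-y->s2 s2-x->s3 s2-y->s3 s3-x->s3 s3-y->s3

We only need to distinguish lengths 0, 1, …, 2, and '>2'. Chain s0 → s1 → s2 → s3 on every symbol, with s3 looping. Accepting states: {s0, s1, s2}.
A 4-state machine:
        x   y  
>* s0   s1  s1 
 * s1   s2  s2 
 * s2   s3  s3 
   s3   s3  s3 
(> = start, * = accepting)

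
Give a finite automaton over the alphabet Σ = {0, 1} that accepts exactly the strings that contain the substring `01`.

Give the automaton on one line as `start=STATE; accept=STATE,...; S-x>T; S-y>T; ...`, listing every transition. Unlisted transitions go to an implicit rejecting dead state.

start=s0; accept=s2; s0-0>s1; s0-1>s0; s1-0>s1; s1-1>s2; s2-0>s2; s2-1>s2

Track how much of `01` has been matched so far: state s0 is no progress, s2 is the absorbing accept state reached once `01` has occurred. Intermediate states record partial matches; on a mismatch, fall back to the longest reusable overlap.
With 3 states:
        0   1  
>  s0   s1  s0 
   s1   s1  s2 
 * s2   s2  s2 
(> = start, * = accepting)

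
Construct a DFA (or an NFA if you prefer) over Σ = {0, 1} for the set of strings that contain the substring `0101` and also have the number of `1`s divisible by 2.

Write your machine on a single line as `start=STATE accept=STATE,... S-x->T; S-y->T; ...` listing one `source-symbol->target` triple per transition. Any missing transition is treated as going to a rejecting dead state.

start=q0; accept=q7; q0-0->q1; q0-1->q2; q1-0->q1; q1-1->q3; q2-0->q4; q2-1->q0; q3-0->q5; q3-1->q0; q4-0->q4; q4-1->q6; q5-0->q4; q5-1->q7; q6-0->q8; q6-1->q2; q7-0->q7; q7-1->q9; q8-0->q1; q8-1->q9; q9-0->q9; q9-1->q7

Handle the two conditions separately and then intersect. One (5 states) tracks whether and how much of `0101` has been seen; the other (2 states) tracks the count of `1`s modulo 2. Each combined state is a pair, one component from each; accept when both components accept.
A 10-state machine:
        0   1  
>  q0   q1  q2 
   q1   q1  q3 
   q2   q4  q0 
   q3   q5  q0 
   q4   q4  q6 
   q5   q4  q7 
   q6   q8  q2 
 * q7   q7  q9 
   q8   q1  q9 
   q9   q9  q7 
(> = start, * = accepting)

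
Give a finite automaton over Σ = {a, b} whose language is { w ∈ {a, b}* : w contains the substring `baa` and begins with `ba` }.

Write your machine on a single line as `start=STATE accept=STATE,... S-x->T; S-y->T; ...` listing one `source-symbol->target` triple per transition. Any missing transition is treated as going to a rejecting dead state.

Handle the two conditions separately and then intersect. One (4 states) tracks whether and how much of `baa` has been seen; the other (4 states) tracks whether the input so far still matches the prefix `ba`. Each combined state is a pair, one component from each; accept when both components accept. After merging equivalent states the machine shrinks.
6 states suffice.
        a   b  
>  S0   S1  S2 
   S1   S1  S1 
   S2   S3  S1 
   S3   S4  S5 
 * S4   S4  S4 
   S5   S3  S5 
(> = start, * = accepting)

start=S0; accept=S4; S0-a->S1; S0-b->S2; S1-a->S1; S1-b->S1; S2-a->S3; S2-b->S1; S3-a->S4; S3-b->S5; S4-a->S4; S4-b->S4; S5-a->S3; S5-b->S5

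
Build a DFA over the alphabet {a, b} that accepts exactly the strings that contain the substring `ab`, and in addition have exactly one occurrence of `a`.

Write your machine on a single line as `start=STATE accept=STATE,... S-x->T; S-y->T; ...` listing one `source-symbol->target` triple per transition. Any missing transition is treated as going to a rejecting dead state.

start=s0; accept=s3; s0-a->s1; s0-b->s0; s1-a->s2; s1-b->s3; s2-a->s2; s2-b->s2; s3-a->s2; s3-b->s3

Run two small machines in parallel and take their product. The first has 3 states tracking whether and how much of `ab` has been seen; the second has 3 states tracking the count of `a`s, saturating at 2. A product state is a pair (one from each), accepting exactly when both do. After merging equivalent states the machine shrinks.
4 states suffice.
        a   b  
>  s0   s1  s0 
   s1   s2  s3 
   s2   s2  s2 
 * s3   s2  s3 
(> = start, * = accepting)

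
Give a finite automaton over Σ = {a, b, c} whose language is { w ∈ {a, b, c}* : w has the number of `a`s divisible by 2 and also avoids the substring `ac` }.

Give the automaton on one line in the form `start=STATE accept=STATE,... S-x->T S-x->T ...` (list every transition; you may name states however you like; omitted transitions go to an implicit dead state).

Run two small machines in parallel and take their product. The first has 2 states tracking the count of `a`s modulo 2; the second has 3 states tracking partial matches of the forbidden pattern `ac`. A product state is a pair (one from each), accepting exactly when both do.
With 6 states:
        a   b   c  
>* q0   q1  q0  q0 
   q1   q2  q3  q4 
 * q2   q1  q0  q5 
   q3   q2  q3  q3 
   q4   q5  q4  q4 
   q5   q4  q5  q5 
(> = start, * = accepting)

start=q0 accept=q0,q2 q0-a->q1 q0-b->q0 q0-c->q0 q1-a->q2 q1-b->q3 q1-c->q4 q2-a->q1 q2-b->q0 q2-c->q5 q3-a->q2 q3-b->q3 q3-c->q3 q4-a->q5 q4-b->q4 q4-c->q4 q5-a->q4 q5-b->q5 q5-c->q5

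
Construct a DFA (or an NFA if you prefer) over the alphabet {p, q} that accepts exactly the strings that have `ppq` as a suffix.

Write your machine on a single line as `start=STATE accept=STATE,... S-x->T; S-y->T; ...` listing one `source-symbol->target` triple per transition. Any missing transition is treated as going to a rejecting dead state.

Remember how much of `ppq` the current input suffix matches. State s0 means no match yet; s1 means the last symbol is `p`; s2 means the last 2 symbols are `pp`; s3 means the last 3 symbols are `ppq`. Only s3 accepts. On a mismatch, fall back to the longest proper suffix that is still a prefix of `ppq`.
4 states suffice.
        p   q  
>  s0   s1  s0 
   s1   s2  s0 
   s2   s2  s3 
 * s3   s1  s0 
(> = start, * = accepting)

start=s0; accept=s3; s0-p->s1; s0-q->s0; s1-p->s2; s1-q->s0; s2-p->s2; s2-q->s3; s3-p->s1; s3-q->s0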